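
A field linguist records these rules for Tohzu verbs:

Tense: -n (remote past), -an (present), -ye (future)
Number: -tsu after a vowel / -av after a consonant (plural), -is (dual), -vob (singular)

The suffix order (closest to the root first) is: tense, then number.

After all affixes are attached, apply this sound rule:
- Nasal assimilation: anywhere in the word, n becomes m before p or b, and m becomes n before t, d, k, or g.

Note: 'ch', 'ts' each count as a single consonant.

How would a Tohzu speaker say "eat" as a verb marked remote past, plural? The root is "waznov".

waznovnav

Attach tense remote past -n → waznovn.
Attach number plural -av (after consonant 'n') → waznovnav.
Nasal assimilation: no change.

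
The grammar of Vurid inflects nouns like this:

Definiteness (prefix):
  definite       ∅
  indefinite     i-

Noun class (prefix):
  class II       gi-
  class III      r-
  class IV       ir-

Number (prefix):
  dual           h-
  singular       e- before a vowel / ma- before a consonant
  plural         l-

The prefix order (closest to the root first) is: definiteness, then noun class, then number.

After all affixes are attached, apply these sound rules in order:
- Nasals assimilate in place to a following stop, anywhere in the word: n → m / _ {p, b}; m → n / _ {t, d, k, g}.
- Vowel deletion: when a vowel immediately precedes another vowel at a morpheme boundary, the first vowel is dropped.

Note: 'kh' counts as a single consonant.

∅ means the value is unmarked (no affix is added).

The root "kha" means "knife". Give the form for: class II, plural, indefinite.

Attach definiteness indefinite i- → ikha.
Attach noun class class II gi- → giikha.
Attach number plural l- → lgiikha.
Nasal assimilation: no change.
Apply vowel deletion: lgiikha → lgikha.

lgikha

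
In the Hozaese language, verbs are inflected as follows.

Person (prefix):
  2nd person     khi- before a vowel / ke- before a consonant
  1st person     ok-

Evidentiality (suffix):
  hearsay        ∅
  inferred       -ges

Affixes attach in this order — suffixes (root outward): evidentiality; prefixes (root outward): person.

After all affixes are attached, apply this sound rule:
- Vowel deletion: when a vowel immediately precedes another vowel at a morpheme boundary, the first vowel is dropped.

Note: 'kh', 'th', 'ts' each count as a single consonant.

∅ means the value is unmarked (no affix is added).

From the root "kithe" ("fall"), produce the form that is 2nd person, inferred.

Attach evidentiality inferred -ges → kitheges.
Attach person 2nd person ke- (before consonant 'k') → kekitheges.
Vowel deletion: no change.

kekitheges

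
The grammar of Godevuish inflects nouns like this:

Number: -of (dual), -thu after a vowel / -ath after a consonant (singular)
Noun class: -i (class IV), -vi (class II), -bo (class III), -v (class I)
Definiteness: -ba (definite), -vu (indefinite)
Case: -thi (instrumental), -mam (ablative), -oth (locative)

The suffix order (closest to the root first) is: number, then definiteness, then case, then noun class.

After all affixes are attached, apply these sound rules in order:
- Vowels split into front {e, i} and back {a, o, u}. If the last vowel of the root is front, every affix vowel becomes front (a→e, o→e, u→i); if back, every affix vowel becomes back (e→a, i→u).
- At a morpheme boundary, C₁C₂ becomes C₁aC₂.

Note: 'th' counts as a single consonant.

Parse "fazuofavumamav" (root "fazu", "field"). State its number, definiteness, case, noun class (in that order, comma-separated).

Segment: fazu-of-vu-mam-v.
number: -of → dual.
definiteness: -vu → indefinite.
case: -mam → ablative.
noun class: -v → class I.

dual, indefinite, ablative, class I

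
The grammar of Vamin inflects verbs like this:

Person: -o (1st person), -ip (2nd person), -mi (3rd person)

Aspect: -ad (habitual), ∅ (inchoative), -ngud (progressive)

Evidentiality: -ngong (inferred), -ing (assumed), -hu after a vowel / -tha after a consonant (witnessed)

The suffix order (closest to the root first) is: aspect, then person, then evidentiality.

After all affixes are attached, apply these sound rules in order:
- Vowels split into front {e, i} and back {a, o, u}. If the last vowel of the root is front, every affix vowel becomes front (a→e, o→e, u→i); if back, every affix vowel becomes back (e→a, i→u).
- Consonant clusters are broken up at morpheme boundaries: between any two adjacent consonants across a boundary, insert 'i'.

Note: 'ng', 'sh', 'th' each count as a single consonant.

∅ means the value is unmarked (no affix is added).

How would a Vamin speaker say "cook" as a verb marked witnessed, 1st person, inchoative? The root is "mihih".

mihihehi

aspect = inchoative: zero marking, form stays mihih.
Attach person 1st person -o → mihiho.
Attach evidentiality witnessed -hu (after vowel 'o') → mihihohu.
Apply vowel harmony: mihihohu → mihihehi.
Epenthesis: no change.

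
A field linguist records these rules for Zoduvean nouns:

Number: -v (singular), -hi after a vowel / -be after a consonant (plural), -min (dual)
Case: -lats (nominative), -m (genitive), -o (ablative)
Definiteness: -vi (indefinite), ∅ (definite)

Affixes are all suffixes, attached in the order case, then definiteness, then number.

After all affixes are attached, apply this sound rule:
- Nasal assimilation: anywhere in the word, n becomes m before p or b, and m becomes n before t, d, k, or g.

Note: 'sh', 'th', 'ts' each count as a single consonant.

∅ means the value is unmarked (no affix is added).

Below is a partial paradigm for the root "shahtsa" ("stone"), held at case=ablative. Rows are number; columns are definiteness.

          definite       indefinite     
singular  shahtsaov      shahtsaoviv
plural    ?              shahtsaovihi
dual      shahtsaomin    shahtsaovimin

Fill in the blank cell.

shahtsaohi

Attach case ablative -o → shahtsao.
definiteness = definite: zero marking, form stays shahtsao.
Attach number plural -hi (after vowel 'o') → shahtsaohi.
Nasal assimilation: no change.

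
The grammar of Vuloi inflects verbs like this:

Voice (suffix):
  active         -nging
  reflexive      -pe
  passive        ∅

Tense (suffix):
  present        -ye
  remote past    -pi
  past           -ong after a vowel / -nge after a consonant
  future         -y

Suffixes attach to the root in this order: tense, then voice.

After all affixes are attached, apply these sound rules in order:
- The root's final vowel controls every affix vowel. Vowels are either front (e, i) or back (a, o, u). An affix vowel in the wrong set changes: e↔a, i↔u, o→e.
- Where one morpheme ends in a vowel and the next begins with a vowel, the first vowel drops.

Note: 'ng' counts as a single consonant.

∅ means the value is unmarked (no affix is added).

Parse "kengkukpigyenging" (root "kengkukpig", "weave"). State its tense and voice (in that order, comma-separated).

Segment: kengkukpig-ye-nging.
tense: -ye → present.
voice: -nging → active.

present, active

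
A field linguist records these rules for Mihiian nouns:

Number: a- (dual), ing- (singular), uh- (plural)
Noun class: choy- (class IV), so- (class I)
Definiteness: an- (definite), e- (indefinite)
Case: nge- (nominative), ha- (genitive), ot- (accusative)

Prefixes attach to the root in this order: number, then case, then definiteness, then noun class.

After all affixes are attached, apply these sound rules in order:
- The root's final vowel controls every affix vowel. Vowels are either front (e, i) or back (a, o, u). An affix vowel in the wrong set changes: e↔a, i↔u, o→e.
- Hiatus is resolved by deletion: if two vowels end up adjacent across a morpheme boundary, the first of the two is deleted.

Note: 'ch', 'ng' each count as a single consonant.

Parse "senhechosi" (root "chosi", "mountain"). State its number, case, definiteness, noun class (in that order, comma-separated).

dual, genitive, definite, class I

Segment: so-an-ha-a-chosi.
number: a- → dual.
case: ha- → genitive.
definiteness: an- → definite.
noun class: so- → class I.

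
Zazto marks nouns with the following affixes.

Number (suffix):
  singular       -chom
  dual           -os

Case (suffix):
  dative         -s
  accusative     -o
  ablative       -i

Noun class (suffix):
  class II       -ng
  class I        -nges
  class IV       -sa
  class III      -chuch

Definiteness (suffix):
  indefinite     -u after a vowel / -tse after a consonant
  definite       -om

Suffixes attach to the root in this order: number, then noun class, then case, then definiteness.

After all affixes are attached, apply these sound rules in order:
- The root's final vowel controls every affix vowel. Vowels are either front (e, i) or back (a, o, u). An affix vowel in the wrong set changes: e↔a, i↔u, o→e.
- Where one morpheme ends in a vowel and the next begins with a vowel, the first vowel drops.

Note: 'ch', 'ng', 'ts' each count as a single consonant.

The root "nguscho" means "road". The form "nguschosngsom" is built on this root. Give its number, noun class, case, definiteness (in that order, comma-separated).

dual, class II, dative, definite

Segment: nguscho-os-ng-s-om.
number: -os → dual.
noun class: -ng → class II.
case: -s → dative.
definiteness: -om → definite.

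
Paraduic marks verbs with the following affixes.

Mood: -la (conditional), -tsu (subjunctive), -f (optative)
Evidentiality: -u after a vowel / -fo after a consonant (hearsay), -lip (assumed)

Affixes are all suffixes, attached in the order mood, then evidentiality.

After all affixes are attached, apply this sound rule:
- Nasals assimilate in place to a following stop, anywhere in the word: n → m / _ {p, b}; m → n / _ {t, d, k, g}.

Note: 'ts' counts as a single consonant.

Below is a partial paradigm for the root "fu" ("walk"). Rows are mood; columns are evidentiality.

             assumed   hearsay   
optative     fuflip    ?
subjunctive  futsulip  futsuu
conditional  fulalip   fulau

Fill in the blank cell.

fuffo

Attach mood optative -f → fuf.
Attach evidentiality hearsay -fo (after consonant 'f') → fuffo.
Nasal assimilation: no change.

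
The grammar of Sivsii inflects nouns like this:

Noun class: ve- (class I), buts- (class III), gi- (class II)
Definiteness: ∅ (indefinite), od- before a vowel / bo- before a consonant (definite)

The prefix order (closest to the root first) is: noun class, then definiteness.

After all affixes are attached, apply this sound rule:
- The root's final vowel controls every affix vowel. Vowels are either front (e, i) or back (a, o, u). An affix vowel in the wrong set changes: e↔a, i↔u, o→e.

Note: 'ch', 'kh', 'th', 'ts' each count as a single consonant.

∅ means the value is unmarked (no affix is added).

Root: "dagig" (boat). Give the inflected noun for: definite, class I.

Attach noun class class I ve- → vedagig.
Attach definiteness definite bo- (before consonant 'v') → bovedagig.
Apply vowel harmony: bovedagig → bevedagig.

bevedagig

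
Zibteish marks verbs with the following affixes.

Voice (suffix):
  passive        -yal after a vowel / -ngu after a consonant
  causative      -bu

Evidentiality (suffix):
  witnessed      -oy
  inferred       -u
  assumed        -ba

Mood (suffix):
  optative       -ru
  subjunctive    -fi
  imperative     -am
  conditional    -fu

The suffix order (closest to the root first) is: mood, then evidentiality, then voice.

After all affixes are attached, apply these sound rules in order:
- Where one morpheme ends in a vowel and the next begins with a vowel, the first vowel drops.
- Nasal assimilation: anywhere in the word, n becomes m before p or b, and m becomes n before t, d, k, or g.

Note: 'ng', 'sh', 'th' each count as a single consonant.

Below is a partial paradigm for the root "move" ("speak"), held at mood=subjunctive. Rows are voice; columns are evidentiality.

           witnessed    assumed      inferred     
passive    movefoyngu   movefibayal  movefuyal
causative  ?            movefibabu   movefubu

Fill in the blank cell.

Attach mood subjunctive -fi → movefi.
Attach evidentiality witnessed -oy → movefioy.
Attach voice causative -bu → movefioybu.
Apply vowel deletion: movefioybu → movefoybu.
Nasal assimilation: no change.

movefoybu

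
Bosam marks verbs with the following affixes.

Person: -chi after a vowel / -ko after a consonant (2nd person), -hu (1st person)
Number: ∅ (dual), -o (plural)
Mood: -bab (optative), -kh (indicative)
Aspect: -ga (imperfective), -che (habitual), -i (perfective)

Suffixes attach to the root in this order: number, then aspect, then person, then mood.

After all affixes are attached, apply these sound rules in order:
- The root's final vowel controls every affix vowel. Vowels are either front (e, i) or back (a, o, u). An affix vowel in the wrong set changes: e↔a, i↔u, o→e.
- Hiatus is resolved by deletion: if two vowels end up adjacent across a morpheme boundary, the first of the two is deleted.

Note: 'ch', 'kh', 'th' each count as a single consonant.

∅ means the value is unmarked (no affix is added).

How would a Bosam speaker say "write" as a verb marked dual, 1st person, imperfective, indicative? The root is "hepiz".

number = dual: zero marking, form stays hepiz.
Attach aspect imperfective -ga → hepizga.
Attach person 1st person -hu → hepizgahu.
Attach mood indicative -kh → hepizgahukh.
Apply vowel harmony: hepizgahukh → hepizgehikh.
Vowel deletion: no change.

hepizgehikh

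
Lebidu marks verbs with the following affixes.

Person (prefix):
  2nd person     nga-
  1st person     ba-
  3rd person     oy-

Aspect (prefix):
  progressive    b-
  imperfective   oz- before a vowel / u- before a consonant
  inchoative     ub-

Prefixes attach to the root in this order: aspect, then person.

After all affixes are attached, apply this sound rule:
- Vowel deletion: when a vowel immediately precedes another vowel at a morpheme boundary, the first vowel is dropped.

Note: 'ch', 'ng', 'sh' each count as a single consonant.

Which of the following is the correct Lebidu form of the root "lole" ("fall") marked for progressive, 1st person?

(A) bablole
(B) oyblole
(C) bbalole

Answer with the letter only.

Attach aspect progressive b- → blole.
Attach person 1st person ba- → bablole.
Vowel deletion: no change.
So the correct form is bablole, option (A).
(B) oyblole is wrong: it uses 3rd person instead of 1st person for person.
(C) bbalole is wrong: it has the affixes in the wrong order.

A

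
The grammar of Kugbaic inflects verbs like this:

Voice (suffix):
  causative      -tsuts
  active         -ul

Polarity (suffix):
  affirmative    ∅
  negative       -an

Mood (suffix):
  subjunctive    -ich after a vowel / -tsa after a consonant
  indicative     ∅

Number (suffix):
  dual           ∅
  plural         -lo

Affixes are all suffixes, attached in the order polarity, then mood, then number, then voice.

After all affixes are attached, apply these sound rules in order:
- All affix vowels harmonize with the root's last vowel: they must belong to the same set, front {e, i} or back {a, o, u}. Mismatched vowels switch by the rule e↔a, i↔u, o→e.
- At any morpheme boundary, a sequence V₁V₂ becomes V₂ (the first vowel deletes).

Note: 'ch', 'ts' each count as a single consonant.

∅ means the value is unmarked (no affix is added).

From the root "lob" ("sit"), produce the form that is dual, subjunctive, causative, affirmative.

polarity = affirmative: zero marking, form stays lob.
Attach mood subjunctive -tsa (after consonant 'b') → lobtsa.
number = dual: zero marking, form stays lobtsa.
Attach voice causative -tsuts → lobtsatsuts.
Vowel harmony: no change.
Vowel deletion: no change.

lobtsatsuts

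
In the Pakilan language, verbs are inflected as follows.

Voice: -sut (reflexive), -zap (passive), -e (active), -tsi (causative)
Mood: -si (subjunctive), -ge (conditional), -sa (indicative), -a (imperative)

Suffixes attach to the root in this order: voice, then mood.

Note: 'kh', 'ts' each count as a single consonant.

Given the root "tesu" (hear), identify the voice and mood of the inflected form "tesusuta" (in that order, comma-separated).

reflexive, imperative

Segment: tesu-sut-a.
voice: -sut → reflexive.
mood: -a → imperative.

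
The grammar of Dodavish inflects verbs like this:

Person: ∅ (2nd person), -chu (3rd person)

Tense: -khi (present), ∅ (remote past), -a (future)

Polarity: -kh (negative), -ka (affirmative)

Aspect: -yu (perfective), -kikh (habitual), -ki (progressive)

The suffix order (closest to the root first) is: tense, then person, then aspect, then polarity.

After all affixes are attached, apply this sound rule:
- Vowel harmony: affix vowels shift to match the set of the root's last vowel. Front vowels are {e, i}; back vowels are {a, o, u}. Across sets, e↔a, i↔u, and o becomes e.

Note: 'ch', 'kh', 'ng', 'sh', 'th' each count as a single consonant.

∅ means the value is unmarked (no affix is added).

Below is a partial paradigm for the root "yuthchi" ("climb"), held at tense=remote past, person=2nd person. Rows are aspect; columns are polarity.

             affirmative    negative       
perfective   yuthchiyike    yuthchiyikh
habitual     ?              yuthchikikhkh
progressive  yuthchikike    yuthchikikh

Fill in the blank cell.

tense = remote past: zero marking, form stays yuthchi.
person = 2nd person: zero marking, form stays yuthchi.
Attach aspect habitual -kikh → yuthchikikh.
Attach polarity affirmative -ka → yuthchikikhka.
Apply vowel harmony: yuthchikikhka → yuthchikikhke.

yuthchikikhke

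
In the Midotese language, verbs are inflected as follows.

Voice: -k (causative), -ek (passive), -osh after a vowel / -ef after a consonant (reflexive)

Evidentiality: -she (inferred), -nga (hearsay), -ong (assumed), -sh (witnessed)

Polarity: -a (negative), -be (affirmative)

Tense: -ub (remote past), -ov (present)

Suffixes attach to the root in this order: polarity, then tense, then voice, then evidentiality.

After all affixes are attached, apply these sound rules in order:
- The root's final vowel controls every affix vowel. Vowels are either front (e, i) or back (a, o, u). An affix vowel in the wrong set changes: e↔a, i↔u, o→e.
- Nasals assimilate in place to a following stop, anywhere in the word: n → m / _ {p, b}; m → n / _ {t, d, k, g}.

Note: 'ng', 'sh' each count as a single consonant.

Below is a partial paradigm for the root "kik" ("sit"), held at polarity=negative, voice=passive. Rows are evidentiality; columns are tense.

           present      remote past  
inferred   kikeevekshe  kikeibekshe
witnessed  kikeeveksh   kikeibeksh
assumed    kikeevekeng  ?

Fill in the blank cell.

kikeibekeng

Attach polarity negative -a → kika.
Attach tense remote past -ub → kikaub.
Attach voice passive -ek → kikaubek.
Attach evidentiality assumed -ong → kikaubekong.
Apply vowel harmony: kikaubekong → kikeibekeng.
Nasal assimilation: no change.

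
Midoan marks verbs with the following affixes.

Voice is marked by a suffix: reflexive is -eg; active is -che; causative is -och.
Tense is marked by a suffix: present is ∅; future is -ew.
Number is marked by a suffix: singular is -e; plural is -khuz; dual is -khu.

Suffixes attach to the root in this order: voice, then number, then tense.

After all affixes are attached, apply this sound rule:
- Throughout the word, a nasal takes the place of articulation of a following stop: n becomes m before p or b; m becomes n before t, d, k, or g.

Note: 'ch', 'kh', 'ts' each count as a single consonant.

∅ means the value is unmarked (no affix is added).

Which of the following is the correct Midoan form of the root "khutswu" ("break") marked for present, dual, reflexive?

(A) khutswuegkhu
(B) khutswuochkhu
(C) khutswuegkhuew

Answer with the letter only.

Attach voice reflexive -eg → khutswueg.
Attach number dual -khu → khutswuegkhu.
tense = present: zero marking, form stays khutswuegkhu.
Nasal assimilation: no change.
So the correct form is khutswuegkhu, option (A).
(C) khutswuegkhuew is wrong: it uses future instead of present for tense.
(B) khutswuochkhu is wrong: it uses causative instead of reflexive for voice.

A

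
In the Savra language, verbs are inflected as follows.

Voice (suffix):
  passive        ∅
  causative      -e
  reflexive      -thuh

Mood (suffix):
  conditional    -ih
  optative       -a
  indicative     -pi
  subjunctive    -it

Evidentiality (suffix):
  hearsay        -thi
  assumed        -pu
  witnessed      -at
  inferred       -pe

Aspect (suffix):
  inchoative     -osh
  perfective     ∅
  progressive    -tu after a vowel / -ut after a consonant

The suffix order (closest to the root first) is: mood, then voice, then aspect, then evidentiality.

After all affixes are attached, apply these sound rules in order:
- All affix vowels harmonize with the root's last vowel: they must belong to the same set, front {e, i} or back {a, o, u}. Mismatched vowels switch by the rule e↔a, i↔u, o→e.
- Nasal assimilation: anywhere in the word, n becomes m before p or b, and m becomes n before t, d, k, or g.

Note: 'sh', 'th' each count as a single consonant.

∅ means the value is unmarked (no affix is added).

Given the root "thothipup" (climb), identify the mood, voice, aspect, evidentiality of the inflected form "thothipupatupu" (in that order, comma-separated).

optative, passive, progressive, assumed

Segment: thothipup-a-tu-pu.
mood: -a → optative.
voice: ∅ → passive.
aspect: -tu/ut → progressive.
evidentiality: -pu → assumed.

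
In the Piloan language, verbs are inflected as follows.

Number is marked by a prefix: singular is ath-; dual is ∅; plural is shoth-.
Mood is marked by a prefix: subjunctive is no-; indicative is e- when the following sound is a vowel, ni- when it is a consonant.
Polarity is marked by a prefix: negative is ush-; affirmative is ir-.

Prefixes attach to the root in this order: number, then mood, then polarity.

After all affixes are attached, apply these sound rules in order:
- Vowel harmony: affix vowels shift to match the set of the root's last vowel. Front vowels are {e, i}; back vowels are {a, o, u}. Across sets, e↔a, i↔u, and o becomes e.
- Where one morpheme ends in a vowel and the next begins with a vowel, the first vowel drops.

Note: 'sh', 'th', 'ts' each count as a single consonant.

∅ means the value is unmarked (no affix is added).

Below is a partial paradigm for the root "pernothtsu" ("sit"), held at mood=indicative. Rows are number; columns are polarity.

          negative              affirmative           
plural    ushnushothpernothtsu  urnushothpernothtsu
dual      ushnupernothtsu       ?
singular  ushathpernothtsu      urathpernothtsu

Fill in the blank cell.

urnupernothtsu

number = dual: zero marking, form stays pernothtsu.
Attach mood indicative ni- (before consonant 'p') → nipernothtsu.
Attach polarity affirmative ir- → irnipernothtsu.
Apply vowel harmony: irnipernothtsu → urnupernothtsu.
Vowel deletion: no change.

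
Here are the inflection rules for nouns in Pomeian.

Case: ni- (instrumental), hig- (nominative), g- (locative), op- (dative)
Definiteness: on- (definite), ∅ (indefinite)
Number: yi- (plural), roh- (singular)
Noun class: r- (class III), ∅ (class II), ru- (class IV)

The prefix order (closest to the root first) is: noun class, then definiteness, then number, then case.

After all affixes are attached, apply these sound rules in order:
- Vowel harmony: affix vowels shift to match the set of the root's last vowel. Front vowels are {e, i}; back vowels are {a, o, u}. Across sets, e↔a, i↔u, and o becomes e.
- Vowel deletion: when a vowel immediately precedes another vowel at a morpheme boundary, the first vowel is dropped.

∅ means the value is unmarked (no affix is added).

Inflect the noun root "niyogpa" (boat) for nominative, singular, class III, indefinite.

hugrohrniyogpa

Attach noun class class III r- → rniyogpa.
definiteness = indefinite: zero marking, form stays rniyogpa.
Attach number singular roh- → rohrniyogpa.
Attach case nominative hig- → higrohrniyogpa.
Apply vowel harmony: higrohrniyogpa → hugrohrniyogpa.
Vowel deletion: no change.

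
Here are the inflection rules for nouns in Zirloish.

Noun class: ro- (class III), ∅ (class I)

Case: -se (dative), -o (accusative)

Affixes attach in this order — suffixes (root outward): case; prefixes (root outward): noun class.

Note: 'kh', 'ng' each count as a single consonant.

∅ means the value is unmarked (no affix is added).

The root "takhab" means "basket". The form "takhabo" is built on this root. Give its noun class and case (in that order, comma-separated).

class I, accusative

Segment: takhab-o.
noun class: ∅ → class I.
case: -o → accusative.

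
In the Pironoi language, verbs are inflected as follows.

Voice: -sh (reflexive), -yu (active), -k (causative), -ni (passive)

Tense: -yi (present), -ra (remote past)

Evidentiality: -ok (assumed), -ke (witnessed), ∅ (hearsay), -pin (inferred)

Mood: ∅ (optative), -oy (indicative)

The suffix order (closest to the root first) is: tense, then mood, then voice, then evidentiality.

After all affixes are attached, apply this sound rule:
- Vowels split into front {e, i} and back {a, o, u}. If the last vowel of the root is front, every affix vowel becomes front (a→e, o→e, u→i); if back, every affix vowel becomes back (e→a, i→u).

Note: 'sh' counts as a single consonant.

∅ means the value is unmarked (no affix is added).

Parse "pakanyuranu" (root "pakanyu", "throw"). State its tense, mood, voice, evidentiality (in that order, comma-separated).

Segment: pakanyu-ra-ni.
tense: -ra → remote past.
mood: ∅ → optative.
voice: -ni → passive.
evidentiality: ∅ → hearsay.

remote past, optative, passive, hearsay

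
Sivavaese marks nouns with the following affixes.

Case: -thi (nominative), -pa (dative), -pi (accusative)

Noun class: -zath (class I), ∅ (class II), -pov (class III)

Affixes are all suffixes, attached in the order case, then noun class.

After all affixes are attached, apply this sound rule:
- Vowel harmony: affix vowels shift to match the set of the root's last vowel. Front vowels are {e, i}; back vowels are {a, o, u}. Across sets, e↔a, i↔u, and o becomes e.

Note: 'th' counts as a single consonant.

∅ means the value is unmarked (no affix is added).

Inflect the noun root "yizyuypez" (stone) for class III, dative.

Attach case dative -pa → yizyuypezpa.
Attach noun class class III -pov → yizyuypezpapov.
Apply vowel harmony: yizyuypezpapov → yizyuypezpepev.

yizyuypezpepev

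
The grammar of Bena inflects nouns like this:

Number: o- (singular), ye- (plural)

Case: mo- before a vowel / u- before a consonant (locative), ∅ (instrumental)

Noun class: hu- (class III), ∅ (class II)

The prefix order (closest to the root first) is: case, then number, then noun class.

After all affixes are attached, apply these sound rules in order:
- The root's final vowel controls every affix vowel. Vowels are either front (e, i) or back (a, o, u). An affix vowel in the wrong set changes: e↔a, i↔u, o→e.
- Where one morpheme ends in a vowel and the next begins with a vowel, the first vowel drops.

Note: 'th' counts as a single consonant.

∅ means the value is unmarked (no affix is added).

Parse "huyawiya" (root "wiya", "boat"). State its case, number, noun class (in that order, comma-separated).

instrumental, plural, class III

Segment: hu-ye-wiya.
case: ∅ → instrumental.
number: ye- → plural.
noun class: hu- → class III.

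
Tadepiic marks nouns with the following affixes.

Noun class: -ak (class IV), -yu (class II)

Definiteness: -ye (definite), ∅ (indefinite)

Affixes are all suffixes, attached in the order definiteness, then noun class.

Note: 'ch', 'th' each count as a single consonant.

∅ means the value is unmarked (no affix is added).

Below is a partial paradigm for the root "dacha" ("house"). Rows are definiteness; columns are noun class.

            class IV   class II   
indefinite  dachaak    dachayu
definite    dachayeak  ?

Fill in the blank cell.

Attach definiteness definite -ye → dachaye.
Attach noun class class II -yu → dachayeyu.

dachayeyu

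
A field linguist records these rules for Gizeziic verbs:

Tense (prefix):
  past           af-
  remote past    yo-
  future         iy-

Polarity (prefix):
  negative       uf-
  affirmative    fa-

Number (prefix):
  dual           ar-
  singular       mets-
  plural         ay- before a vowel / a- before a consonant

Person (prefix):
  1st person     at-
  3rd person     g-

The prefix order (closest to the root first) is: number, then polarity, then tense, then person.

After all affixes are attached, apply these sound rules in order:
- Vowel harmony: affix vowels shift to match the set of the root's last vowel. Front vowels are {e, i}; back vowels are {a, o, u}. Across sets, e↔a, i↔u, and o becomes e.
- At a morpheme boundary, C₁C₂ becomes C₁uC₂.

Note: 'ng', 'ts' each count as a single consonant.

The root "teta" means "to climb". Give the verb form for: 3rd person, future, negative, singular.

guyufumatsuteta

Attach number singular mets- → metsteta.
Attach polarity negative uf- → ufmetsteta.
Attach tense future iy- → iyufmetsteta.
Attach person 3rd person g- → giyufmetsteta.
Apply vowel harmony: giyufmetsteta → guyufmatsteta.
Apply epenthesis: guyufmatsteta → guyufumatsuteta.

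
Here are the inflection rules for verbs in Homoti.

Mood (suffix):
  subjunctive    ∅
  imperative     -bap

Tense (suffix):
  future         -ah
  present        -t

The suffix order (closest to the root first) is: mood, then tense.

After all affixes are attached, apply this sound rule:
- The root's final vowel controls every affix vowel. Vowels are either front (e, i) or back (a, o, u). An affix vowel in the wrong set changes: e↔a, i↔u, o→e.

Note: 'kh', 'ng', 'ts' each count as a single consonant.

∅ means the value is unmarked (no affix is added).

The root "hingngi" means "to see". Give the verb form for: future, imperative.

hingngibepeh

Attach mood imperative -bap → hingngibap.
Attach tense future -ah → hingngibapah.
Apply vowel harmony: hingngibapah → hingngibepeh.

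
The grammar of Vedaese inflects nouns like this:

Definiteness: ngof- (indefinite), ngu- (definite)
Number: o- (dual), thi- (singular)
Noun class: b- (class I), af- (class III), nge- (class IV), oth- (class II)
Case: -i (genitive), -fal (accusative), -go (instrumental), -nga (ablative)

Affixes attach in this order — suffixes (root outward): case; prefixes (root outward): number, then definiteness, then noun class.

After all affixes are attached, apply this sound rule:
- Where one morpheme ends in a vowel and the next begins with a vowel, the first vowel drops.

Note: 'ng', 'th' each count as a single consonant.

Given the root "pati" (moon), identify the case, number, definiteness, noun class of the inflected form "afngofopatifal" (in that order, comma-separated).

accusative, dual, indefinite, class III

Segment: af-ngof-o-pati-fal.
case: -fal → accusative.
number: o- → dual.
definiteness: ngof- → indefinite.
noun class: af- → class III.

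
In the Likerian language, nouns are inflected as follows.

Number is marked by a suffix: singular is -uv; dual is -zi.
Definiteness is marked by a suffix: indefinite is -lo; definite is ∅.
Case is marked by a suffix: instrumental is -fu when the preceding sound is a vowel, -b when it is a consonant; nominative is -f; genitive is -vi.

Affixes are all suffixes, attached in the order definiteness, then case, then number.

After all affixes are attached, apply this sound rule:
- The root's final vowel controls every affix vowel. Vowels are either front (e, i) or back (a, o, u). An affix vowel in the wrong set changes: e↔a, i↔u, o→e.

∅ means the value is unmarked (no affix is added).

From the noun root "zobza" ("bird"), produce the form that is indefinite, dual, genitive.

Attach definiteness indefinite -lo → zobzalo.
Attach case genitive -vi → zobzalovi.
Attach number dual -zi → zobzalovizi.
Apply vowel harmony: zobzalovizi → zobzalovuzu.

zobzalovuzu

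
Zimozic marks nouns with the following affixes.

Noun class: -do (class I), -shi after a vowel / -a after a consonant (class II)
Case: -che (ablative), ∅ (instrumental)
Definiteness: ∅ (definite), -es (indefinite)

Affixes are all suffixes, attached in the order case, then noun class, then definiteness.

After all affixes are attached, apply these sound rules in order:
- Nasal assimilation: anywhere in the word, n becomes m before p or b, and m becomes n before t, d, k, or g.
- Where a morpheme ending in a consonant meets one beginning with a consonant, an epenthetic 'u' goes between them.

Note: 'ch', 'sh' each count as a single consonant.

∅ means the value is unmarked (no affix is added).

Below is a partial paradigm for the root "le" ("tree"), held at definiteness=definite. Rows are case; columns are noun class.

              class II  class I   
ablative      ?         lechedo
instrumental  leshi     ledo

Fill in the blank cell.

Attach case ablative -che → leche.
Attach noun class class II -shi (after vowel 'e') → lecheshi.
definiteness = definite: zero marking, form stays lecheshi.
Nasal assimilation: no change.
Epenthesis: no change.

lecheshi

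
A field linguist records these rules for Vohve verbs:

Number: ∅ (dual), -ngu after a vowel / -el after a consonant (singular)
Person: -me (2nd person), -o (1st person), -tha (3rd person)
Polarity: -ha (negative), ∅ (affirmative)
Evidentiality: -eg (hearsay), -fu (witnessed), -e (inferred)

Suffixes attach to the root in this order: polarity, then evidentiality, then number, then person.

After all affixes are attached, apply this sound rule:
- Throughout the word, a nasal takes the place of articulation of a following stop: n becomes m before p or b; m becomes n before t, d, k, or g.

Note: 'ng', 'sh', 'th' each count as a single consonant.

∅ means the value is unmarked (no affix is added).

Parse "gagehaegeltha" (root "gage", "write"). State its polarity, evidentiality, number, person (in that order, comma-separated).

negative, hearsay, singular, 3rd person

Segment: gage-ha-eg-el-tha.
polarity: -ha → negative.
evidentiality: -eg → hearsay.
number: -ngu/el → singular.
person: -tha → 3rd person.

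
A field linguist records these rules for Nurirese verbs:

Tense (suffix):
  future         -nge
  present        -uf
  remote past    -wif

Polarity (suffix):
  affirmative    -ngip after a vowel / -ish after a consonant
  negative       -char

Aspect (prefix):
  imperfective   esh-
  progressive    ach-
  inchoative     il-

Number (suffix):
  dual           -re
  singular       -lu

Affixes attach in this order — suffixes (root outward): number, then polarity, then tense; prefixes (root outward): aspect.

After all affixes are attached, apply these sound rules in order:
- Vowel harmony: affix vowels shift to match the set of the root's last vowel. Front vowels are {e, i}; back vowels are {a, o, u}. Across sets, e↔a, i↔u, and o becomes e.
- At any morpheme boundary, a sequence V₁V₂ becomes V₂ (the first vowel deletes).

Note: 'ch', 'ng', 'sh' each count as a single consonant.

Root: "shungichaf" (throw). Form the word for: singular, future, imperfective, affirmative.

ashshungichaflungupnga

Attach number singular -lu → shungichaflu.
Attach polarity affirmative -ngip (after vowel 'u') → shungichaflungip.
Attach aspect imperfective esh- → eshshungichaflungip.
Attach tense future -nge → eshshungichaflungipnge.
Apply vowel harmony: eshshungichaflungipnge → ashshungichaflungupnga.
Vowel deletion: no change.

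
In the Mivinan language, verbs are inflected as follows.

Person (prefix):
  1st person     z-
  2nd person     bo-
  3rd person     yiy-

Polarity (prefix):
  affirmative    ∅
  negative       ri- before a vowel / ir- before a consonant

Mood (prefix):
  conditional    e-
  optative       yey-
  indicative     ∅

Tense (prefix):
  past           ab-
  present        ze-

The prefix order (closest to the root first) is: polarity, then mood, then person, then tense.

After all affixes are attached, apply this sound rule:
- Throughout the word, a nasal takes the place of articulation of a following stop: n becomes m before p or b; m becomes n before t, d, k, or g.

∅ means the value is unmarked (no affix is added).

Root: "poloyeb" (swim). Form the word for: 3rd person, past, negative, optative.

Attach polarity negative ir- (before consonant 'p') → irpoloyeb.
Attach mood optative yey- → yeyirpoloyeb.
Attach person 3rd person yiy- → yiyyeyirpoloyeb.
Attach tense past ab- → abyiyyeyirpoloyeb.
Nasal assimilation: no change.

abyiyyeyirpoloyeb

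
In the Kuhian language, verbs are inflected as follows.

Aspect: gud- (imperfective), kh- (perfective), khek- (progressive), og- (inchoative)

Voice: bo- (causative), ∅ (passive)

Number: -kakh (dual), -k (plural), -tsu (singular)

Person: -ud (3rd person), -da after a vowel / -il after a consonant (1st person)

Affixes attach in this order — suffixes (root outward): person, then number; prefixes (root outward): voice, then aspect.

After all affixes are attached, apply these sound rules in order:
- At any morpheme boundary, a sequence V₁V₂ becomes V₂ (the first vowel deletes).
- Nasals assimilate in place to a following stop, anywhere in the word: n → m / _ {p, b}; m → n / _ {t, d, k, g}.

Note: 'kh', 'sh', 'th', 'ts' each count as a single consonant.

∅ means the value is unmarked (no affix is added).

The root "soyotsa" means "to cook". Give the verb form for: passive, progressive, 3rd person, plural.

kheksoyotsudk

Attach person 3rd person -ud → soyotsaud.
voice = passive: zero marking, form stays soyotsaud.
Attach number plural -k → soyotsaudk.
Attach aspect progressive khek- → kheksoyotsaudk.
Apply vowel deletion: kheksoyotsaudk → kheksoyotsudk.
Nasal assimilation: no change.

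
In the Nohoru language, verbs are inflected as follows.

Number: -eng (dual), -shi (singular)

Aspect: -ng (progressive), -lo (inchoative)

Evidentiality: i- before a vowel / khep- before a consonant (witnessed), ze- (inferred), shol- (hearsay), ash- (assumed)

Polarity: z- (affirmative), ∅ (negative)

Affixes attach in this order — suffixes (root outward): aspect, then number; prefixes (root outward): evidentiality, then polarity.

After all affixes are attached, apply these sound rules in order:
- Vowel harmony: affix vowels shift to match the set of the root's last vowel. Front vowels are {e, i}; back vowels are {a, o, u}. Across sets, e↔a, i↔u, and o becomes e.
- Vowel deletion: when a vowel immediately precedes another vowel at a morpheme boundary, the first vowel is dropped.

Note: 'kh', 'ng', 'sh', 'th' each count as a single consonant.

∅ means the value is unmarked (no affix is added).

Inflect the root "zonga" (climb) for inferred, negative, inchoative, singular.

zazongaloshu

Attach evidentiality inferred ze- → zezonga.
polarity = negative: zero marking, form stays zezonga.
Attach aspect inchoative -lo → zezongalo.
Attach number singular -shi → zezongaloshi.
Apply vowel harmony: zezongaloshi → zazongaloshu.
Vowel deletion: no change.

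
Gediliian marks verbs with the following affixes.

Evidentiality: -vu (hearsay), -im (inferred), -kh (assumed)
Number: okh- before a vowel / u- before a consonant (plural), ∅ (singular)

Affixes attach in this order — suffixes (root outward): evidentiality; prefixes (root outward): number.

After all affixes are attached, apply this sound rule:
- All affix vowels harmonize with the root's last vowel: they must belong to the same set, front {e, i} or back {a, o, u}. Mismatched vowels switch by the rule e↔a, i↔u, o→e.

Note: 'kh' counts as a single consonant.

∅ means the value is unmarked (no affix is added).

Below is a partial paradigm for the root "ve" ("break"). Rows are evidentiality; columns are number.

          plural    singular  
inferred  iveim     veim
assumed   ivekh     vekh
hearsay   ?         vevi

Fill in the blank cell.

Attach evidentiality hearsay -vu → vevu.
Attach number plural u- (before consonant 'v') → uvevu.
Apply vowel harmony: uvevu → ivevi.

ivevi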